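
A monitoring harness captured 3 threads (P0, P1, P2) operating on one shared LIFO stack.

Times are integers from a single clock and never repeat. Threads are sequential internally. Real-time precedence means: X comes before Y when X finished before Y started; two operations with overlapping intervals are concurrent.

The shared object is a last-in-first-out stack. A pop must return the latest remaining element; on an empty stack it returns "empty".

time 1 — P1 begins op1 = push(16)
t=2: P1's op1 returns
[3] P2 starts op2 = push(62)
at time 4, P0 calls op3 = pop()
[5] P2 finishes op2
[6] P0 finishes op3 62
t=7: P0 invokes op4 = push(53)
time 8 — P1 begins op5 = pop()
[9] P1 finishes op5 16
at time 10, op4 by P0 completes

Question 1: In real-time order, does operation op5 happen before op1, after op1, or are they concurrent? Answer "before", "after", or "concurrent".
after

op5 spans [8,9], op1 spans [1,2]
resp(op1)=2 < inv(op5)=8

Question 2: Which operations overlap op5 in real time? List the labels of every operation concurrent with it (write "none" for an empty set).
op4

overlap test against op5 [8,9]: concurrent iff the interval meets 8..9
op1 [1,2]: before
op2 [3,5]: before
op3 [4,6]: before
op4 [7,10]: concurrent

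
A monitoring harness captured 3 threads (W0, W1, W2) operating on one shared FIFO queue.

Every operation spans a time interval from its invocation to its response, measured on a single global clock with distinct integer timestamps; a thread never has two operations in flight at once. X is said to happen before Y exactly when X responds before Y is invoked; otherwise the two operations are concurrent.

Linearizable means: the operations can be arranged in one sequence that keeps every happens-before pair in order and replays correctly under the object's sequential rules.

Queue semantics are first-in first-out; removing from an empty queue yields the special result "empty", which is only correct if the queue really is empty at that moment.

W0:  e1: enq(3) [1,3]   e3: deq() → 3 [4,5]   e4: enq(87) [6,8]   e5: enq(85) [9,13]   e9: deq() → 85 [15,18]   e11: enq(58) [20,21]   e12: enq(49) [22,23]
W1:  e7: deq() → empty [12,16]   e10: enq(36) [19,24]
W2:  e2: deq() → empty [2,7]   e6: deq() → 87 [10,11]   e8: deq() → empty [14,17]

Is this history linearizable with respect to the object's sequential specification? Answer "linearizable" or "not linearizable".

one valid linearization: e1, e3, e2, e4, e5, e6, e9, e7, e8, e10, e11, e12
step 1: e1 enq(3) — queue <3>
step 2: e3 deq() → 3 — queue <>
step 3: e2 deq() → empty — queue <>
step 4: e4 enq(87) — queue <87>
step 5: e5 enq(85) — queue <87,85>
step 6: e6 deq() → 87 — queue <85>
step 7: e9 deq() → 85 — queue <>
step 8: e7 deq() → empty — queue <>
step 9: e8 deq() → empty — queue <>
step 10: e10 enq(36) — queue <36>
step 11: e11 enq(58) — queue <36,58>
step 12: e12 enq(49) — queue <36,58,49>

linearizable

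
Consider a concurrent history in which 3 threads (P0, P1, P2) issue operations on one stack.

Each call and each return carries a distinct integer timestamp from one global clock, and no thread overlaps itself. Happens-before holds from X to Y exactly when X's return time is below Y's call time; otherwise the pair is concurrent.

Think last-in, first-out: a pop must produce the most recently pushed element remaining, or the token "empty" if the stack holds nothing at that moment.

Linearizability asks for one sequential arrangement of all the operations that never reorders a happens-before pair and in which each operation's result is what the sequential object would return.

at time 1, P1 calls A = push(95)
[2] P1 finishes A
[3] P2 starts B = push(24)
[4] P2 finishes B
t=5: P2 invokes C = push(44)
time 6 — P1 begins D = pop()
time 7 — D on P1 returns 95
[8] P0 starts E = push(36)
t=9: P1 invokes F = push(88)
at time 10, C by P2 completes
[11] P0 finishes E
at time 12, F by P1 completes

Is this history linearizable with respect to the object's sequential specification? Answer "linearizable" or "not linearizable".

not linearizable

the violation lands at event 7, D's response at time 7: events 1..6 linearize, events 1..7 do not
the sole real-time-consistent order of 3 completed operations fails the stack replay
no completion choice of the 1 pending operation (C) rescues it — every subset was tried
e.g. A, B, D (pending dropped): illegal at step 3, since D pop() → 95 cannot apply there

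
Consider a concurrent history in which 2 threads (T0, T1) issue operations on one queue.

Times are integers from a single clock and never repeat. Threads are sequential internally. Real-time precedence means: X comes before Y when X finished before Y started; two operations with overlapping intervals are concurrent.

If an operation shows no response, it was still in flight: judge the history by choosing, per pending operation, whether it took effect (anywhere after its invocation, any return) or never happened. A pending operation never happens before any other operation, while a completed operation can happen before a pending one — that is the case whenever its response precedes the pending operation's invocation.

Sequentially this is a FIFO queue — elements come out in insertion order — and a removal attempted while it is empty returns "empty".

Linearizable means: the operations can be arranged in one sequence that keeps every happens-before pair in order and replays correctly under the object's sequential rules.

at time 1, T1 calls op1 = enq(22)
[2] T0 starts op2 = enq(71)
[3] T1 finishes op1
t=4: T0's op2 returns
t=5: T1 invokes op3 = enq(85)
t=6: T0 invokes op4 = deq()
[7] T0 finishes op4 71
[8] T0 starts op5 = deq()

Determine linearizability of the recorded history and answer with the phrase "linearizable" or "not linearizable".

a witness: op2, op1, op3, op4
step 1: op2 enq(71) — queue <71>
step 2: op1 enq(22) — queue <71,22>
step 3: op3 enq(85) (pending, included) — queue <71,22,85>
step 4: op4 deq() → 71 — queue <22,85>

linearizable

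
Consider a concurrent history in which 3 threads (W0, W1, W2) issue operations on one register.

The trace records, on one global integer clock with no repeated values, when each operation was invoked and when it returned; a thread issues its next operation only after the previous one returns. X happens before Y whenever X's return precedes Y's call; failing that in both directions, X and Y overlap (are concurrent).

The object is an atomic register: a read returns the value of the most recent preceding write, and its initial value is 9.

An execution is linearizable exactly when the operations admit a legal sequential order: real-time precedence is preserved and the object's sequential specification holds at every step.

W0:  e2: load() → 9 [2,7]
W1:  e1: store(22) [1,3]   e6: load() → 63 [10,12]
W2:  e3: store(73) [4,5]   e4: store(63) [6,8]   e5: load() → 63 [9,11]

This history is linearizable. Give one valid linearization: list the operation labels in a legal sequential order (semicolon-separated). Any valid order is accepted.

e2; e1; e3; e4; e5; e6

1. e2 load() → 9, leaving value 9
2. e1 store(22), leaving value 22
3. e3 store(73), leaving value 73
4. e4 store(63), leaving value 63
5. e5 load() → 63, leaving value 63
6. e6 load() → 63, leaving value 63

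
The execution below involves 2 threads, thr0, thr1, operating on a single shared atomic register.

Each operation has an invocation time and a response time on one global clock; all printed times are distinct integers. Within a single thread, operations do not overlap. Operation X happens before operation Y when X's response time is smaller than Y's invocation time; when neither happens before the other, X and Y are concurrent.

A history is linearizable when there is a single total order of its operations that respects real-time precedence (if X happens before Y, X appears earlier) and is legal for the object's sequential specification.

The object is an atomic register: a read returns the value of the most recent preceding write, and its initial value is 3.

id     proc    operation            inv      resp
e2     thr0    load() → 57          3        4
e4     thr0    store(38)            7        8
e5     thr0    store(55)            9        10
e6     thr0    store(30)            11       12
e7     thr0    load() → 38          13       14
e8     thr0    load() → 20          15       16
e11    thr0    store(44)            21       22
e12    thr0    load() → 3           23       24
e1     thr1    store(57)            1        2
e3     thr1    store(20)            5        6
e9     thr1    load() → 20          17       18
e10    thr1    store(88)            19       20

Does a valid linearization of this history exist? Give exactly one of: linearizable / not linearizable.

not linearizable

cut after 13 events: linearizable; cut after 14 events (e7 responds, time 14): not linearizable
exactly one order of the 7 completed ops respects real time; the atomic register replay fails
sample order e1, e2, e3, e4, e5, e6, e7 stalls at step 7 — e7 load() → 38 has no legal effect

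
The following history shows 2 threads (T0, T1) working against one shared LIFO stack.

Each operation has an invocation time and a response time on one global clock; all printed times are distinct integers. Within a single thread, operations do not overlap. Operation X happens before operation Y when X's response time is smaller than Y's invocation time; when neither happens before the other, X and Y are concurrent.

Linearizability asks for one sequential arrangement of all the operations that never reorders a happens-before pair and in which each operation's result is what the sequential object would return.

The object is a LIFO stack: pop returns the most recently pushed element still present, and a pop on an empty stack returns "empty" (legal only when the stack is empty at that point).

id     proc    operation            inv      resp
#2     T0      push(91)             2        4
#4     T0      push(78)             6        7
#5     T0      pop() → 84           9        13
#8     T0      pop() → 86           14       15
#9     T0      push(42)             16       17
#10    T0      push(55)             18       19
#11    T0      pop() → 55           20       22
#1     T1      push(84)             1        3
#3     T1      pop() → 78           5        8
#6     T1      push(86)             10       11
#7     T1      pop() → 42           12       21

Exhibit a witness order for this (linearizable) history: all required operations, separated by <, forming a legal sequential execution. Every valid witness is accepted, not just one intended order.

after step 1 (#2 push(91)): stack <91>
after step 2 (#1 push(84)): stack <91,84>
after step 3 (#4 push(78)): stack <91,84,78>
after step 4 (#3 pop() → 78): stack <91,84>
after step 5 (#5 pop() → 84): stack <91>
after step 6 (#6 push(86)): stack <91,86>
after step 7 (#8 pop() → 86): stack <91>
after step 8 (#9 push(42)): stack <91,42>
after step 9 (#7 pop() → 42): stack <91>
after step 10 (#10 push(55)): stack <91,55>
after step 11 (#11 pop() → 55): stack <91>

#2 < #1 < #4 < #3 < #5 < #6 < #8 < #9 < #7 < #10 < #11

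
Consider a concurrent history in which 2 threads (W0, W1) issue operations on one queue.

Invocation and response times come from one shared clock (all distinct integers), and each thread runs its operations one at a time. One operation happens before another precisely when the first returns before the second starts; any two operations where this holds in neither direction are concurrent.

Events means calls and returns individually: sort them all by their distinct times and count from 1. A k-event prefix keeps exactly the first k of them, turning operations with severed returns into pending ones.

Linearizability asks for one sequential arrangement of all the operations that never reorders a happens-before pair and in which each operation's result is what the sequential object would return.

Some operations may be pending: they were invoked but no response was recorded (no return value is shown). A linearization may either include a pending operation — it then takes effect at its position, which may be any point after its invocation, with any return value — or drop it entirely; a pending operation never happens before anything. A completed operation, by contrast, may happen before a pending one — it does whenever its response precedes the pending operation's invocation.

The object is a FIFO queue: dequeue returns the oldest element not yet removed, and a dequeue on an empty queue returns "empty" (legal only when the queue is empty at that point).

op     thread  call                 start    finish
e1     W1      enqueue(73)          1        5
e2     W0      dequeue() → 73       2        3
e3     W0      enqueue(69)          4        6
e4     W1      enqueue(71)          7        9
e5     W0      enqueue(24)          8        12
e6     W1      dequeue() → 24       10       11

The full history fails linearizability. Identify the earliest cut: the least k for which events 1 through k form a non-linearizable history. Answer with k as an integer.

11

events 1..10 are still linearizable — one witness is e1, e2, e3, e4:
step 1: e1 enqueue(73) — queue <73>
step 2: e2 dequeue() → 73 — queue <>
step 3: e3 enqueue(69) — queue <69>
step 4: e4 enqueue(71) — queue <69,71>
include event 11 — e6 responding at 11 — and every candidate order breaks
include/drop combinations of the 1 pending operation (e5) were all tried; none helps
take e1, e2, e3, e4, e6 (pending dropped): step 5 already fails, because e6 dequeue() → 24 cannot occur there
take e2, e1, e3, e4, e6 (pending dropped): step 1 already fails, because e2 dequeue() → 73 cannot occur there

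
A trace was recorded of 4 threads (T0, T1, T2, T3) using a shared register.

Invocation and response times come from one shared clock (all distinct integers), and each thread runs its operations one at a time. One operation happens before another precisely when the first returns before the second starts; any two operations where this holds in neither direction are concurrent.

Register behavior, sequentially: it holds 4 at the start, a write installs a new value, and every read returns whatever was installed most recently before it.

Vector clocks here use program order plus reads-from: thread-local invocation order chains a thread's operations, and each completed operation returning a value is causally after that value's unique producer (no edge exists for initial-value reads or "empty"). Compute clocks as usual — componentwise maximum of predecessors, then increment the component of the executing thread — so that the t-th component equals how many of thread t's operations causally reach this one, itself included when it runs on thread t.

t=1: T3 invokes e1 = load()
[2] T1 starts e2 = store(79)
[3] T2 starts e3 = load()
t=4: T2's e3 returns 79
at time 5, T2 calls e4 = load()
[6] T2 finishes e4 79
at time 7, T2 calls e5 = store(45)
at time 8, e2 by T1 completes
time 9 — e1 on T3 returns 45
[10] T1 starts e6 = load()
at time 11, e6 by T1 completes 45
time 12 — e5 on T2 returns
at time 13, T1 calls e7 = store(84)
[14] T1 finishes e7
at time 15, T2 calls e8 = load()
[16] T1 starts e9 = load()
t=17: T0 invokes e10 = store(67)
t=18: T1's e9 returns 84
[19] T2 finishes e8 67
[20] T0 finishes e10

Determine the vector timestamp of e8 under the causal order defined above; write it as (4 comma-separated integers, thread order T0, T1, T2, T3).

(1, 1, 4, 0)

VC(e2, invoked at 2): no causal predecessors; +1 on T1 → (0, 1, 0, 0)
VC(e10, invoked at 17): no causal predecessors; +1 on T0 → (1, 0, 0, 0)
from VC(e2)=(0, 1, 0, 0), e3 (invoked 3) maxes components and bumps T2 → (0, 1, 1, 0)
from VC(e2)=(0, 1, 0, 0), VC(e3)=(0, 1, 1, 0), e4 (invoked 5) maxes components and bumps T2 → (0, 1, 2, 0)
from VC(e4)=(0, 1, 2, 0), e5 (invoked 7) maxes components and bumps T2 → (0, 1, 3, 0)
from VC(e5)=(0, 1, 3, 0), e1 (invoked 1) maxes components and bumps T3 → (0, 1, 3, 1)
from VC(e2)=(0, 1, 0, 0), VC(e5)=(0, 1, 3, 0), e6 (invoked 10) maxes components and bumps T1 → (0, 2, 3, 0)
from VC(e6)=(0, 2, 3, 0), e7 (invoked 13) maxes components and bumps T1 → (0, 3, 3, 0)
from VC(e5)=(0, 1, 3, 0), VC(e10)=(1, 0, 0, 0), e8 (invoked 15) maxes components and bumps T2 → (1, 1, 4, 0)
from VC(e7)=(0, 3, 3, 0), e9 (invoked 16) maxes components and bumps T1 → (0, 4, 3, 0)
target: VC(e8) = (1, 1, 4, 0)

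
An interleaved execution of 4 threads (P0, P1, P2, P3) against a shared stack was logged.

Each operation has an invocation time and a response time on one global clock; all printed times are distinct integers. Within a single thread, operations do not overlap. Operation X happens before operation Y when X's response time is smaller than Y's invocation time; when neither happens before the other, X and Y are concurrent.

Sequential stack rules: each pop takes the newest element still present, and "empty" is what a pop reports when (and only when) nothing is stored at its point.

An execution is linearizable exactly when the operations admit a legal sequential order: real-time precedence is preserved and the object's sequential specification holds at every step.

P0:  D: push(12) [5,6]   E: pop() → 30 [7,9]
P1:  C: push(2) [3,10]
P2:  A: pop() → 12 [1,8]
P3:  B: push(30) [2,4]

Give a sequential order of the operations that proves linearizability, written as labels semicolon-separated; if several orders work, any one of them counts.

after step 1 (B push(30)): stack <30>
after step 2 (D push(12)): stack <30,12>
after step 3 (A pop() → 12): stack <30>
after step 4 (E pop() → 30): stack <>
after step 5 (C push(2)): stack <2>

B; D; A; E; C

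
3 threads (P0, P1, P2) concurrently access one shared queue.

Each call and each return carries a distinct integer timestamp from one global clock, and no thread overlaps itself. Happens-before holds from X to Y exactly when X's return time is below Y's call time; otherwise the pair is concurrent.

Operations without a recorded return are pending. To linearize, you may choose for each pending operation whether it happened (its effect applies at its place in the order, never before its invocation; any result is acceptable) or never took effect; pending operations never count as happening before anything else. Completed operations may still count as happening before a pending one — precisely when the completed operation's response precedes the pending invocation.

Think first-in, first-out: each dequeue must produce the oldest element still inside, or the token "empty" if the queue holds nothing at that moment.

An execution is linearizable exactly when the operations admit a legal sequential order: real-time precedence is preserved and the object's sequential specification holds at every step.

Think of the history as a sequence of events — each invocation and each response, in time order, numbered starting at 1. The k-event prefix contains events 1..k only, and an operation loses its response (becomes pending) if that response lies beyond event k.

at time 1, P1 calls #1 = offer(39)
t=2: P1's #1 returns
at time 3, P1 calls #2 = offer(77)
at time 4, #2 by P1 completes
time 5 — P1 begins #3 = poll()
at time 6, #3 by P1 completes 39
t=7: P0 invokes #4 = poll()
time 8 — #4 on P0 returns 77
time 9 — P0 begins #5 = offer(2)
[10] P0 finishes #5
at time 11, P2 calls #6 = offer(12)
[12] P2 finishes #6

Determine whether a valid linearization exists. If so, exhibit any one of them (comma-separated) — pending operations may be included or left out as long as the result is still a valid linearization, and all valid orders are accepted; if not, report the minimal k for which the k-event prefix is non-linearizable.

step 1: #1 offer(39) — queue <39>
step 2: #2 offer(77) — queue <39,77>
step 3: #3 poll() → 39 — queue <77>
step 4: #4 poll() → 77 — queue <>
step 5: #5 offer(2) — queue <2>
step 6: #6 offer(12) — queue <2,12>

linearizable — witness: #1, #2, #3, #4, #5, #6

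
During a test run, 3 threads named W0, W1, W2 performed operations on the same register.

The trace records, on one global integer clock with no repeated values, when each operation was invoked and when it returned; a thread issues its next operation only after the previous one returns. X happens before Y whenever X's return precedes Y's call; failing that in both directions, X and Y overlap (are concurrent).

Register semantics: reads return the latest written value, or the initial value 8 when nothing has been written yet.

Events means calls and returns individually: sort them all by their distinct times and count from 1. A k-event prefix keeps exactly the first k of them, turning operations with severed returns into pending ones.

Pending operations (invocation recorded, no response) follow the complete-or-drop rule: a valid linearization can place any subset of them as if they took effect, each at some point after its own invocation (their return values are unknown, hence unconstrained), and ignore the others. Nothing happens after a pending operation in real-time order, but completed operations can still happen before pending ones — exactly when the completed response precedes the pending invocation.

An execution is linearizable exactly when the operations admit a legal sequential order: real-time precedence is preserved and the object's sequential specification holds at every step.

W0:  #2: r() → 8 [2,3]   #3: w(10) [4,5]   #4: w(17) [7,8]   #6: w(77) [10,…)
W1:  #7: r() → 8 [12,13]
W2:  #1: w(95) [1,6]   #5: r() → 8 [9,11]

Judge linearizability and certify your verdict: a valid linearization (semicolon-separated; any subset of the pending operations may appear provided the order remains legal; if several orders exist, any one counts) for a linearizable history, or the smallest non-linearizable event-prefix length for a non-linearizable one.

not linearizable — minimal violating prefix: 11 events

the violation lands at event 11, #5's response at time 11: events 1..10 linearize, events 1..11 do not
every one of the 3 real-time-consistent orders over 5 completed register ops fails the sequential spec
including or dropping the 1 pending operation (#6) in any combination fails
one such order, #1, #2, #3, #4, #5 (pending dropped), breaks at step 2 where #2 r() → 8 is illegal
one such order, #2, #1, #3, #4, #5 (pending dropped), breaks at step 5 where #5 r() → 8 is illegal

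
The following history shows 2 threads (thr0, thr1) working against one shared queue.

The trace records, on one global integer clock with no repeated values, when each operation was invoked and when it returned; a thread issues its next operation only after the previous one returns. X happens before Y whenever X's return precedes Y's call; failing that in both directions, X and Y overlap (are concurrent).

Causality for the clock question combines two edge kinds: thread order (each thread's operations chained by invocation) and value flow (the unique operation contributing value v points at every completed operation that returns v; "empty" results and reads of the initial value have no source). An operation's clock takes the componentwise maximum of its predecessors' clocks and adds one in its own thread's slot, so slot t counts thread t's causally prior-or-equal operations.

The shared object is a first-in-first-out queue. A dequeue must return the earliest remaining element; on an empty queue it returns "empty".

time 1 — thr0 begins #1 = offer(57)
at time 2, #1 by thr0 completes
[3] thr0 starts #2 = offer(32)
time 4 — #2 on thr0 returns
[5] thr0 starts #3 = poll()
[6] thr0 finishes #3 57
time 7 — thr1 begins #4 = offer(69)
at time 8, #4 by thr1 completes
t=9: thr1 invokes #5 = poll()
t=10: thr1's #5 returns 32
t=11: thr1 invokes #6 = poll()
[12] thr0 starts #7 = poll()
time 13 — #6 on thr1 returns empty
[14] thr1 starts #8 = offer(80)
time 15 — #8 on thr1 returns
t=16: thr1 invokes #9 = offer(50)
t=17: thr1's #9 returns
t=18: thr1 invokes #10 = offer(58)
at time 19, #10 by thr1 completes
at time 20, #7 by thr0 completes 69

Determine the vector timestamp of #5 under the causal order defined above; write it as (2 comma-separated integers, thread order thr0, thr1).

no predecessors for #4 (invoked 7): thr1 increments from zero → (0, 1)
no predecessors for #1 (invoked 1): thr0 increments from zero → (1, 0)
from VC(#1)=(1, 0), #2 (invoked 3) maxes components and bumps thr0 → (2, 0)
from VC(#1)=(1, 0), VC(#2)=(2, 0), #3 (invoked 5) maxes components and bumps thr0 → (3, 0)
from VC(#2)=(2, 0), VC(#4)=(0, 1), #5 (invoked 9) maxes components and bumps thr1 → (2, 2)
from VC(#5)=(2, 2), #6 (invoked 11) maxes components and bumps thr1 → (2, 3)
from VC(#3)=(3, 0), VC(#4)=(0, 1), #7 (invoked 12) maxes components and bumps thr0 → (4, 1)
from VC(#6)=(2, 3), #8 (invoked 14) maxes components and bumps thr1 → (2, 4)
from VC(#8)=(2, 4), #9 (invoked 16) maxes components and bumps thr1 → (2, 5)
from VC(#9)=(2, 5), #10 (invoked 18) maxes components and bumps thr1 → (2, 6)
target: VC(#5) = (2, 2)

(2, 2)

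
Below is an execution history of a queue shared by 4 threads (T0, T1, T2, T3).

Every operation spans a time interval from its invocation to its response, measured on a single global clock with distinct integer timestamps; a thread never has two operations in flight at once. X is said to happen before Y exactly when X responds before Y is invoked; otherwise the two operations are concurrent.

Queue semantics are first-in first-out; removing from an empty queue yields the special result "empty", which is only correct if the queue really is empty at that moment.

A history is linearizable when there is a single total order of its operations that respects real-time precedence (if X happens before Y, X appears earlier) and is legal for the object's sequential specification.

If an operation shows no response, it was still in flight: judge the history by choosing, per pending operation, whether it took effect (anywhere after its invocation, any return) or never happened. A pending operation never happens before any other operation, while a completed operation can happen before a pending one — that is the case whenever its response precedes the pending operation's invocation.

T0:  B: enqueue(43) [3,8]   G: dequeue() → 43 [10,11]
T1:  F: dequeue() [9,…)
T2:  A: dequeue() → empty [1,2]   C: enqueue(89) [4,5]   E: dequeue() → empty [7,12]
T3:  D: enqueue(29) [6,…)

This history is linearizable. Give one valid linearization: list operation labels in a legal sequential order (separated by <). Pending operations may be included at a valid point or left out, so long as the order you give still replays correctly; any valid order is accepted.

step 1: A dequeue() → empty — queue <>
step 2: B enqueue(43) — queue <43>
step 3: C enqueue(89) — queue <43,89>
step 4: G dequeue() → 43 — queue <89>
step 5: F dequeue() (pending, included) — queue <>
step 6: E dequeue() → empty — queue <>

A < B < C < G < F < E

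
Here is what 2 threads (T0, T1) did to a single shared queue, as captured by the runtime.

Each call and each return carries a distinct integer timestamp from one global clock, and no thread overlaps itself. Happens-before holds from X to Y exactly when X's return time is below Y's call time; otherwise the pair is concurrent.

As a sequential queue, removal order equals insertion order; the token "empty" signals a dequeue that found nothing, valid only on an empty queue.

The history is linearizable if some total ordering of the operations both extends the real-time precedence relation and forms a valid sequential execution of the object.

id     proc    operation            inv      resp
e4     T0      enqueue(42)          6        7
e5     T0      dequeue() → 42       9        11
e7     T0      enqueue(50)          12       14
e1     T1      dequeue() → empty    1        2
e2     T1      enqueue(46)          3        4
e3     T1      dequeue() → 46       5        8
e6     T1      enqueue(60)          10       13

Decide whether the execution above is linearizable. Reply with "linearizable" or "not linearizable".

one valid linearization: e1, e2, e3, e4, e5, e6, e7
after step 1 (e1 dequeue() → empty): queue <>
after step 2 (e2 enqueue(46)): queue <46>
after step 3 (e3 dequeue() → 46): queue <>
after step 4 (e4 enqueue(42)): queue <42>
after step 5 (e5 dequeue() → 42): queue <>
after step 6 (e6 enqueue(60)): queue <60>
after step 7 (e7 enqueue(50)): queue <60,50>

linearizable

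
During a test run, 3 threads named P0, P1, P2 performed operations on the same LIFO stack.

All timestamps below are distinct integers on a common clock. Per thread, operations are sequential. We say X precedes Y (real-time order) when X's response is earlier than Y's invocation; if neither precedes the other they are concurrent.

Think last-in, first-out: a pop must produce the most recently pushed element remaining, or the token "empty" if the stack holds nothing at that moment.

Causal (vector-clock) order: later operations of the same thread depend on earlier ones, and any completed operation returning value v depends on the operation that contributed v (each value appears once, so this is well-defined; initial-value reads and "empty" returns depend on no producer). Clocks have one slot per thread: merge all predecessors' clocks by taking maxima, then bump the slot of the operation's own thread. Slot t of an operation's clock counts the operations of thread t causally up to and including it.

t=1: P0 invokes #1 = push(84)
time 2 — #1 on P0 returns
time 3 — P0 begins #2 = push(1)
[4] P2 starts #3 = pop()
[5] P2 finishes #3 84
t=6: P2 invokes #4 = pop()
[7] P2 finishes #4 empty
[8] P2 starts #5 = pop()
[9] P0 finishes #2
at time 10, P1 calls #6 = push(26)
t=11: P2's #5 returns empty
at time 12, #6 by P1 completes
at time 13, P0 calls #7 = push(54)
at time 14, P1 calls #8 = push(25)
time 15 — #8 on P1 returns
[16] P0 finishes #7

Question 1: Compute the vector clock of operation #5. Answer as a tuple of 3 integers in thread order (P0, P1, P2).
Answer: (1, 0, 3)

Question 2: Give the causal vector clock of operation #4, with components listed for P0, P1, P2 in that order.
Answer: (1, 0, 2)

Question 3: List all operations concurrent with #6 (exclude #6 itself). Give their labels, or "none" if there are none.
Answer: #5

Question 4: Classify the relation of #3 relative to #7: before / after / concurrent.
Answer: before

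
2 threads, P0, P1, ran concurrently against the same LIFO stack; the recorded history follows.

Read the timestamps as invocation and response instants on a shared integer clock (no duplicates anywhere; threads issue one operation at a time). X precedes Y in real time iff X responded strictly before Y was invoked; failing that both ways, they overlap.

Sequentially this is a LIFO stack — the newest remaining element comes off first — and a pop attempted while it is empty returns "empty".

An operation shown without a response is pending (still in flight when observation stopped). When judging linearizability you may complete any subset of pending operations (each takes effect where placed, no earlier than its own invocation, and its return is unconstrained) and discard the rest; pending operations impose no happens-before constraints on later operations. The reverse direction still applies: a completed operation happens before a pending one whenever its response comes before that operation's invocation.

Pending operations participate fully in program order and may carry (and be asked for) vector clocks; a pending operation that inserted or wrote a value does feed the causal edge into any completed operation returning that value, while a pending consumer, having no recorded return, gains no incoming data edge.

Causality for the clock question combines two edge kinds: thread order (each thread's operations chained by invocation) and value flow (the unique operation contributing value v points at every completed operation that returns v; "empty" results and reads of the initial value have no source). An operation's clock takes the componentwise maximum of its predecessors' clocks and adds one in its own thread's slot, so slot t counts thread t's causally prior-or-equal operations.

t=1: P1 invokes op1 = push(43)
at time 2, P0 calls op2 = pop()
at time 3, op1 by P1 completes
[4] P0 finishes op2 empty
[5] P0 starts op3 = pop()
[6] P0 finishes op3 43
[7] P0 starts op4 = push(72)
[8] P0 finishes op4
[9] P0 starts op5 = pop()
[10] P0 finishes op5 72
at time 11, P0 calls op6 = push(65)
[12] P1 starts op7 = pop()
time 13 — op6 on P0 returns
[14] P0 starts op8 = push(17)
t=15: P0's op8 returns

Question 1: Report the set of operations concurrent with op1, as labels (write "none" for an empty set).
op1 spans [1,3]: anything still running between times 1 and 3 counts as concurrent
op2 [2,4]: concurrent
op3 [5,6]: after
op4 [7,8]: after
op5 [9,10]: after
op6 [11,13]: after
op7 [12,…): after
op8 [14,15]: after

op2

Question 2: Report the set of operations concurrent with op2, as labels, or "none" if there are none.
op2 runs from 2 to 4; window-overlapping ops are concurrent
op1 [1,3]: concurrent
op3 [5,6]: after
op4 [7,8]: after
op5 [9,10]: after
op6 [11,13]: after
op7 [12,…): after
op8 [14,15]: after

op1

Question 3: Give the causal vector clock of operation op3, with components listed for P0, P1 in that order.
op1 (invocation 1): nothing precedes it; P1's component alone gives (0, 1)
op2 (invocation 2): nothing precedes it; P0's component alone gives (1, 0)
invoked at 12, op7 merges VC(op1)=(0, 1) and bumps P1's slot → (0, 2)
invoked at 5, op3 merges VC(op1)=(0, 1), VC(op2)=(1, 0) and bumps P0's slot → (2, 1)
invoked at 7, op4 merges VC(op3)=(2, 1) and bumps P0's slot → (3, 1)
invoked at 9, op5 merges VC(op4)=(3, 1) and bumps P0's slot → (4, 1)
invoked at 11, op6 merges VC(op5)=(4, 1) and bumps P0's slot → (5, 1)
invoked at 14, op8 merges VC(op6)=(5, 1) and bumps P0's slot → (6, 1)
target: VC(op3) = (2, 1)

(2, 1)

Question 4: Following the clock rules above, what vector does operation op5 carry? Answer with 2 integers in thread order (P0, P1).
root op op1, invoked 1: fresh clock plus P1's own tick → (0, 1)
root op op2, invoked 2: fresh clock plus P0's own tick → (1, 0)
VC(op7, invoked at 12): max of VC(op1)=(0, 1), then +1 on thread P1 → (0, 2)
VC(op3, invoked at 5): max of VC(op1)=(0, 1), VC(op2)=(1, 0), then +1 on thread P0 → (2, 1)
VC(op4, invoked at 7): max of VC(op3)=(2, 1), then +1 on thread P0 → (3, 1)
VC(op5, invoked at 9): max of VC(op4)=(3, 1), then +1 on thread P0 → (4, 1)
VC(op6, invoked at 11): max of VC(op5)=(4, 1), then +1 on thread P0 → (5, 1)
VC(op8, invoked at 14): max of VC(op6)=(5, 1), then +1 on thread P0 → (6, 1)
target: VC(op5) = (4, 1)

(4, 1)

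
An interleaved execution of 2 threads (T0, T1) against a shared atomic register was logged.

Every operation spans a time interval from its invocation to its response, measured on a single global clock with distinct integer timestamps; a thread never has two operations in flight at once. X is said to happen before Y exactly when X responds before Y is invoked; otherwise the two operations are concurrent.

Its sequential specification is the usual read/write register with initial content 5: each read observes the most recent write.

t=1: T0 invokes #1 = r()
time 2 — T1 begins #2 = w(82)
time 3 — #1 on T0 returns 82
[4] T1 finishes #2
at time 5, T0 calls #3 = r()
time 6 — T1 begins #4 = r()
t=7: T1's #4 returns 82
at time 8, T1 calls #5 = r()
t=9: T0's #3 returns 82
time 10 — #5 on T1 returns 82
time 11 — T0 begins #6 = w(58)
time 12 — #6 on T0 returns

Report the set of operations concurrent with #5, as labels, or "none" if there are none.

#3

concurrent with #5 ([8,10]): every op whose interval crosses 8..10
#1 [1,3]: before
#2 [2,4]: before
#3 [5,9]: concurrent
#4 [6,7]: before
#6 [11,12]: after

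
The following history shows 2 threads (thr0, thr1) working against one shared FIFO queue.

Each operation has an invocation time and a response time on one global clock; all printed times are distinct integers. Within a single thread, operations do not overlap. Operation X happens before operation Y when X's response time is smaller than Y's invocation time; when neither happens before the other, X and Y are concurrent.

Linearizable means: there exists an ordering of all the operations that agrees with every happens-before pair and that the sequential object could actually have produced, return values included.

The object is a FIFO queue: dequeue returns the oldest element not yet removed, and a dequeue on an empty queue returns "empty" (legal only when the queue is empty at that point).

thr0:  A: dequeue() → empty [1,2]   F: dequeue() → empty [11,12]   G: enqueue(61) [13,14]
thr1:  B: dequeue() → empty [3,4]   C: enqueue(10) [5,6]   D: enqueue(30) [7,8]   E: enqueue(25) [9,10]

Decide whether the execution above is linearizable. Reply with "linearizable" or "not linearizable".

through event 11 a valid linearization exists; event 12 (F responding at time 12) ends that
the completed operations (6 total) allow one real-time order; the FIFO queue replay rejects it
for example A, B, C, D, E, F fails at step 6: F dequeue() → empty is not legal there

not linearizable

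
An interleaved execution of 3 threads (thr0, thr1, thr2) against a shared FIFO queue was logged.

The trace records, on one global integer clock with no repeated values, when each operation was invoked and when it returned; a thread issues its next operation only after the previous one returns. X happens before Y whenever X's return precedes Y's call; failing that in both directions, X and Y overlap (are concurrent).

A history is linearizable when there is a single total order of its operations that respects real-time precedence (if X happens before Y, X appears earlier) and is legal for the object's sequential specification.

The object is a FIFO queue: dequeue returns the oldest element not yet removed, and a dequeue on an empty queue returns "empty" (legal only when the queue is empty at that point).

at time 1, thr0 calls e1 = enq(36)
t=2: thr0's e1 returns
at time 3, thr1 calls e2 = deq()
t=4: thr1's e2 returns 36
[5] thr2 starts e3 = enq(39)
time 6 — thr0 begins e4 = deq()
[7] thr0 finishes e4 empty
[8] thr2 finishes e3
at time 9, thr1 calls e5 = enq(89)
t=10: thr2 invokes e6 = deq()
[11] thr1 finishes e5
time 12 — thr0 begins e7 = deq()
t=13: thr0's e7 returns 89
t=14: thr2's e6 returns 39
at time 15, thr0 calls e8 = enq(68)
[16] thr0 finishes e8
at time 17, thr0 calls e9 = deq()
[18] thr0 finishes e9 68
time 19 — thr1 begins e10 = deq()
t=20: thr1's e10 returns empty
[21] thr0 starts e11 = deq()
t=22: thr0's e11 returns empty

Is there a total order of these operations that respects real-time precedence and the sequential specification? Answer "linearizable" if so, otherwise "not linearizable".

a witness: e1, e2, e4, e3, e5, e6, e7, e8, e9, e10, e11
1. e1 enq(36), leaving queue <36>
2. e2 deq() → 36, leaving queue <>
3. e4 deq() → empty, leaving queue <>
4. e3 enq(39), leaving queue <39>
5. e5 enq(89), leaving queue <39,89>
6. e6 deq() → 39, leaving queue <89>
7. e7 deq() → 89, leaving queue <>
8. e8 enq(68), leaving queue <68>
9. e9 deq() → 68, leaving queue <>
10. e10 deq() → empty, leaving queue <>
11. e11 deq() → empty, leaving queue <>

linearizable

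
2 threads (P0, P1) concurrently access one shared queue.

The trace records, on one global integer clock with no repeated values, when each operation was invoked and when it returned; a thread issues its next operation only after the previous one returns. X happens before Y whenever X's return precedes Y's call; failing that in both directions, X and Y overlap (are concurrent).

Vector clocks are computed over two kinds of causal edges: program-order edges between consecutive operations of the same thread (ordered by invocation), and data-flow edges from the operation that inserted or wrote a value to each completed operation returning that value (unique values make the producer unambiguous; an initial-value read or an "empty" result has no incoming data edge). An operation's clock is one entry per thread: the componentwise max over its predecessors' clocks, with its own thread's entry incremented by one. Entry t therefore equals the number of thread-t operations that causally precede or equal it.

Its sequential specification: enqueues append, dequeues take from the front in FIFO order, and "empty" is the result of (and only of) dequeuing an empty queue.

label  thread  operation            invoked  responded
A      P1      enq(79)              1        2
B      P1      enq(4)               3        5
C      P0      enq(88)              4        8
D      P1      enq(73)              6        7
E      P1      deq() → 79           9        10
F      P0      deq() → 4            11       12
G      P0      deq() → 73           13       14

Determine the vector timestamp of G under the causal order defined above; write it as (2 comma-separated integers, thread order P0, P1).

invoked at 1, A has no predecessors; its own P1 bump gives (0, 1)
invoked at 4, C has no predecessors; its own P0 bump gives (1, 0)
VC(B, invoked at 3): max of VC(A)=(0, 1), then +1 on thread P1 → (0, 2)
VC(D, invoked at 6): max of VC(B)=(0, 2), then +1 on thread P1 → (0, 3)
VC(E, invoked at 9): max of VC(A)=(0, 1), VC(D)=(0, 3), then +1 on thread P1 → (0, 4)
VC(F, invoked at 11): max of VC(B)=(0, 2), VC(C)=(1, 0), then +1 on thread P0 → (2, 2)
VC(G, invoked at 13): max of VC(D)=(0, 3), VC(F)=(2, 2), then +1 on thread P0 → (3, 3)
target: VC(G) = (3, 3)

(3, 3)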